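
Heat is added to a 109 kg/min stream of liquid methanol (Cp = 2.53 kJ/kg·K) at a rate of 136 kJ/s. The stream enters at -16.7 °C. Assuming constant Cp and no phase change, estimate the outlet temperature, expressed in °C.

T_out = 12.9 °C

Q = 136 kJ/s = 8160 kJ/min
ΔT = Q/(ṁ·Cp) = 8160/(109×2.53) = 29.59 K
T_out = -16.7 + 29.59 = 12.89 °C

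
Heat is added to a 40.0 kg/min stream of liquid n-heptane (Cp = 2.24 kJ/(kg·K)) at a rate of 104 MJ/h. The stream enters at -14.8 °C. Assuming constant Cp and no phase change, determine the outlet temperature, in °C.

Q = 104 MJ/h = 1733.3 kJ/min
ΔT = Q/(ṁ·Cp) = 1733.3/(40.0×2.24) = 19.345 K
T_out = -14.8 + 19.345 = 4.5452 °C

T_out = 4.55 °C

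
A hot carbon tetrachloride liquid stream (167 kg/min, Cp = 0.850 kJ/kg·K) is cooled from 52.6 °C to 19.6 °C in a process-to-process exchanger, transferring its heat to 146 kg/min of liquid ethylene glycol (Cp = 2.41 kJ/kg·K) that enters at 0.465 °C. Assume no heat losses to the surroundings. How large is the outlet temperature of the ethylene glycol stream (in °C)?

Heat released by hot stream: Q = 167 × 0.850 × (52.6 − 19.6) = 4684.3 kJ/min
Energy balance on cold side (adiabatic exchanger): Q = ṁ_c·Cp_c·(T_c,out − T_c,in)
T_c,out = 0.465 + 4684.3/(146 × 2.41) = 13.778 °C

T_c,out = 13.8 °C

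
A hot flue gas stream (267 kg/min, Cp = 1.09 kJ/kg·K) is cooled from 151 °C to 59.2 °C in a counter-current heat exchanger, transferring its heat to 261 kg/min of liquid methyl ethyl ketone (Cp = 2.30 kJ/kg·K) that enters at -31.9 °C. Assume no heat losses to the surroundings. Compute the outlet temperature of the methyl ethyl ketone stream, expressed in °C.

T_c,out = 12.6 °C

Heat released by hot stream: Q = 267 × 1.09 × (151 − 59.2) = 26717 kJ/min
Energy balance on cold side (adiabatic exchanger): Q = ṁ_c·Cp_c·(T_c,out − T_c,in)
T_c,out = -31.9 + 26717/(261 × 2.30) = 12.605 °C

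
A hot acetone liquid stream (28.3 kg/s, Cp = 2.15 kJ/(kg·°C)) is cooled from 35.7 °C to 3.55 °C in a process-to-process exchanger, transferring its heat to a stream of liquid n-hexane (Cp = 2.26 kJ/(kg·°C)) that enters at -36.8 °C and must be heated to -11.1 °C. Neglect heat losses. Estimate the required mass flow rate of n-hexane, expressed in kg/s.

Heat released by hot stream: Q = 28.3 × 2.15 × (35.7 − 3.55) = 1956.2 kJ/s
Energy balance on cold side (adiabatic exchanger): Q = ṁ_c·Cp_c·(T_c,out − T_c,in)
ṁ_c = 1956.2 / [2.26 × (-11.1 − -36.8)] = 33.679 kg/s

ṁ_c = 33.7 kg/s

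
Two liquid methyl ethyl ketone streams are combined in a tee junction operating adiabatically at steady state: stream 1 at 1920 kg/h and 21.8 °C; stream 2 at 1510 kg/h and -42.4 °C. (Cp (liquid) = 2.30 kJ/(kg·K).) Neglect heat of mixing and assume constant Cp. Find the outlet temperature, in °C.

T_out = -6.46 °C

Adiabatic, steady state ⇒ Σ ṁᵢCp,ᵢ(T_out − Tᵢ) = 0
Σ ṁᵢCp,ᵢTᵢ = 1920×2.30×21.8 + 1510×2.30×-42.4 = -50986
Σ ṁᵢCp,ᵢ = 1920×2.30 + 1510×2.30 = 7889
T_out = -50986 / 7889 = -6.463 °C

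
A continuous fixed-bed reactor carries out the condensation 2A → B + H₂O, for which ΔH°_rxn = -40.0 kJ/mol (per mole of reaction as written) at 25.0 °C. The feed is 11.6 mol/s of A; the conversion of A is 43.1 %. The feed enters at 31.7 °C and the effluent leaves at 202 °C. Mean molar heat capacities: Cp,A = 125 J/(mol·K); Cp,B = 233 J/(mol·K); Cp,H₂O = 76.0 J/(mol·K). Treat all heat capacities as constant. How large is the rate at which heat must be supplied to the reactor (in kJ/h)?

Q_in = 623000 kJ/h

Extent of reaction ξ = 0.431 × 11.6 / 2 = 2.4998 mol/s
Reaction term: ξ·ΔH°_rxn = 2.4998 × -40.0 = -99.992 kJ/s
Sensible, feed 31.7→25 °C: -9.715 kJ/s
Outlet flows (mol/s): A 6.6004, B 2.4998, H₂O 2.4998
Sensible, products 25→202 °C: 282.76 kJ/s
Q = ΔH = 173.05 kJ/s = 173.05 kW
Heat supplied = 622970 kJ/h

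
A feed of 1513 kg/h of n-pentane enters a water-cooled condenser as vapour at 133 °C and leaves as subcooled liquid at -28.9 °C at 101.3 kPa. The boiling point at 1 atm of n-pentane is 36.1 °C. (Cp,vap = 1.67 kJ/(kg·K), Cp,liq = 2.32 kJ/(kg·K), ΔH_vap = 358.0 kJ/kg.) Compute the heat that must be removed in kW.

Q_c = 282 kW

vapour 133→36.1 °C: -161.82 kJ/kg
condensation at 36.1 °C: -358 kJ/kg
liquid 36.1→-28.9 °C: -150.8 kJ/kg
Δh = -161.82 + -358 + -150.8 = -670.62 kJ/kg
Q = ṁ·Δh = 1513 kg/h × -670.62 kJ/kg = -1.0147e+06 kJ/h
|Q| = 281.85 kW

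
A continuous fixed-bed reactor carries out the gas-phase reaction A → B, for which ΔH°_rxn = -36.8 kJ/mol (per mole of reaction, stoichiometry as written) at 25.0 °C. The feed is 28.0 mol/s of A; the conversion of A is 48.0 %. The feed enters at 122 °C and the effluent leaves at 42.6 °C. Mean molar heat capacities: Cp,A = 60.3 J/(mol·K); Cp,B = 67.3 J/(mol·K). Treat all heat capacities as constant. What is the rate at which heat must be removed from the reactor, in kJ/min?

Extent of reaction ξ = 0.480 × 28.0 = 13.44 mol/s
Reaction term: ξ·ΔH°_rxn = 13.44 × -36.8 = -494.59 kJ/s
Sensible, feed 122→25 °C: -163.77 kJ/s
Outlet flows (mol/s): A 14.56, B 13.44
Sensible, products 25→42.6 °C: 31.372 kJ/s
Q = ΔH = -627 kJ/s = -627 kW
Heat removed = 37620 kJ/min

Q_out = 37600 kJ/min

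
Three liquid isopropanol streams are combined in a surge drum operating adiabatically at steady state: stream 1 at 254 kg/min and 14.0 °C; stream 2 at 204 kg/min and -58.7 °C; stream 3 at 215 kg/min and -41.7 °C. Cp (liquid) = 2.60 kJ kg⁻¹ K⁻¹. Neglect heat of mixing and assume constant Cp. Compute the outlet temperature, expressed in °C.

Energy balance with Q = 0: Σ ṁᵢCp,ᵢ(T_out − Tᵢ) = 0
T_out = Σ ṁᵢCp,ᵢTᵢ / Σ ṁᵢCp,ᵢ
      = -45199 / 1749.8 = -25.831 °C

T_out = -25.8 °C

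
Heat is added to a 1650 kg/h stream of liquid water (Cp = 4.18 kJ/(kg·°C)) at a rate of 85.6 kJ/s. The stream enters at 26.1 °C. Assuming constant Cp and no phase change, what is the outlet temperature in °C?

Q = 85.6 kJ/s = 308160 kJ/h
ΔT = Q/(ṁ·Cp) = 308160/(1650×4.18) = 44.68 K
T_out = 26.1 + 44.68 = 70.78 °C

T_out = 70.8 °C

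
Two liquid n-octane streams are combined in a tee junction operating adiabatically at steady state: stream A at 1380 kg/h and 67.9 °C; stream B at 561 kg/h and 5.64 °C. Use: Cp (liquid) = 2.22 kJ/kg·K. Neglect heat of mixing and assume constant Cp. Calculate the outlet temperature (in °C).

T_out = 49.9 °C

Adiabatic, steady state ⇒ Σ ṁᵢCp,ᵢ(T_out − Tᵢ) = 0
T_out = Σ ṁᵢCp,ᵢTᵢ / Σ ṁᵢCp,ᵢ
      = 215040 / 4309 = 49.905 °C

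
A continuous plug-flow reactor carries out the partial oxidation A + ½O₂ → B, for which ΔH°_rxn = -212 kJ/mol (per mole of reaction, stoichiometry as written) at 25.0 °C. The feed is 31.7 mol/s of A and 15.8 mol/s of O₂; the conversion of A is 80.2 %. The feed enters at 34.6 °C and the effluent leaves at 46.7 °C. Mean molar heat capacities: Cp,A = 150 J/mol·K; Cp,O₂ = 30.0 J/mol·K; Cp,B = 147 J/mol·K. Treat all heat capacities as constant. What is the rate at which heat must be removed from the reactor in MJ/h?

Extent of reaction ξ = 0.802 × 31.7 = 25.423 mol/s
Reaction term: ξ·ΔH°_rxn = 25.423 × -212 = -5389.8 kJ/s
Sensible, feed 34.6→25 °C: -50.198 kJ/s
Outlet flows (mol/s): A 6.2766, O₂ 3.0883, B 25.423
Sensible, products 25→46.7 °C: 103.54 kJ/s
Q = ΔH = -5336.4 kJ/s = -5336.4 kW
Heat removed = 19211 MJ/h

Q_out = 19200 MJ/h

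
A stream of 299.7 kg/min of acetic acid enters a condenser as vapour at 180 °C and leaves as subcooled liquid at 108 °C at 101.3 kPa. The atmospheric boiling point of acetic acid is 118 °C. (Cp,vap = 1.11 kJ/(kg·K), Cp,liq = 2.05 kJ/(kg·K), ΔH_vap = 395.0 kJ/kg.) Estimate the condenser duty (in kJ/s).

vapour 180→118 °C: -68.82 kJ/kg
condensation at 118 °C: -395 kJ/kg
liquid 118→108 °C: -20.5 kJ/kg
Δh = -68.82 + -395 + -20.5 = -484.32 kJ/kg
Q = ṁ·Δh = 299.7 kg/min × -484.32 kJ/kg = -145150 kJ/min
|Q| = 2419.2 kW

Q_c = 2420 kJ/s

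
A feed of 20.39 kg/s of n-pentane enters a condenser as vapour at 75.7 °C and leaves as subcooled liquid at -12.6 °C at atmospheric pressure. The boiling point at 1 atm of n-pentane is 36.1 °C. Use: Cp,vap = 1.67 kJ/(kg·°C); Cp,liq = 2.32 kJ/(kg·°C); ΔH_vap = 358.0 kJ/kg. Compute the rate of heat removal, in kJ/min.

vapour 75.7→36.1 °C: -66.132 kJ/kg
condensation at 36.1 °C: -358 kJ/kg
liquid 36.1→-12.6 °C: -112.98 kJ/kg
Δh = -66.132 + -358 + -112.98 = -537.12 kJ/kg
Q = ṁ·Δh = 20.39 kg/s × -537.12 kJ/kg = -10952 kJ/s
|Q| = 10952 kW = 657110 kJ/min

Q_c = 657000 kJ/min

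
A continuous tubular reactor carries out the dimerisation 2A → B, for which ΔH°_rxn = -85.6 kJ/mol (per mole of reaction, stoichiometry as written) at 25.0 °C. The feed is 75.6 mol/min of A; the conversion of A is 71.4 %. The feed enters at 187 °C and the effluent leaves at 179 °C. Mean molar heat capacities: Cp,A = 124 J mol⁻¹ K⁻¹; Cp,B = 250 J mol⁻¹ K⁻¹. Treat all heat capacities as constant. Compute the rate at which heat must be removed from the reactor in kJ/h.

Q_out = 143000 kJ/h

Extent of reaction ξ = 0.714 × 75.6 / 2 = 26.989 mol/min
Reaction term: ξ·ΔH°_rxn = 26.989 × -85.6 = -2310.3 kJ/min
Sensible, feed 187→25 °C: -1518.7 kJ/min
Outlet flows (mol/min): A 21.622, B 26.989
Sensible, products 25→179 °C: 1452 kJ/min
Q = ΔH = -2377 kJ/min = -39.616 kW
Heat removed = 142620 kJ/h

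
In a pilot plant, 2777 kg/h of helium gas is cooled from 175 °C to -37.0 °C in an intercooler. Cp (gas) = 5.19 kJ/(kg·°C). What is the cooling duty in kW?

Q_c = 849 kW

Q = ṁ·Cp·ΔT = 2777 × 5.19 × (-37.0 − 175) = -3.0555e+06 kJ/h
Converting: 3.0555e+06 / 3600 s = 848.74 kW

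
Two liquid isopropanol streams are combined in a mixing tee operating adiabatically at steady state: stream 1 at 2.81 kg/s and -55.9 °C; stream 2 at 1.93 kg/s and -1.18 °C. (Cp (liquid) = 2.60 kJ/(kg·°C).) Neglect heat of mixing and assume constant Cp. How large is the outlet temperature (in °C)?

T_out = -33.6 °C

No heat crosses the boundary, so H_out = H_in.
Σ ṁᵢCp,ᵢTᵢ = 2.81×2.60×-55.9 + 1.93×2.60×-1.18 = -414.33
Σ ṁᵢCp,ᵢ = 2.81×2.60 + 1.93×2.60 = 12.324
T_out = -414.33 / 12.324 = -33.619 °C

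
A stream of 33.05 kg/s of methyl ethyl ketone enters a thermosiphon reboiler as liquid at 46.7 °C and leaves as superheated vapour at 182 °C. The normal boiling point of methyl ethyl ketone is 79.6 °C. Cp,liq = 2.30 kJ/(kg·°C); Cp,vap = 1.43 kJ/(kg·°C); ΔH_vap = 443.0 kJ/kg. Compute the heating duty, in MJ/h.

Q = 79100 MJ/h

liquid 46.7→79.6 °C: 75.67 kJ/kg
vaporisation at 79.6 °C: 443 kJ/kg
vapour 79.6→182 °C: 146.43 kJ/kg
Δh = 75.67 + 443 + 146.43 = 665.1 kJ/kg
Q = ṁ·Δh = 33.05 kg/s × 665.1 kJ/kg = 21982 kJ/s
|Q| = 21982 kW = 79134 MJ/h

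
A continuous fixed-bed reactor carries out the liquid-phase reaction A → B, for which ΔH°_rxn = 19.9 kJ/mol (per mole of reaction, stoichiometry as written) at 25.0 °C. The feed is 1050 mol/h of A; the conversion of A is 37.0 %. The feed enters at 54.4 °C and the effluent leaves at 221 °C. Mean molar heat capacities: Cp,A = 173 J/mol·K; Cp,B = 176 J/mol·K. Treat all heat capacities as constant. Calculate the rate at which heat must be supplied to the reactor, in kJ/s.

Q_in = 10.6 kJ/s

Extent of reaction ξ = 0.370 × 1050 = 388.5 mol/h
Reaction term: ξ·ΔH°_rxn = 388.5 × 19.9 = 7731.1 kJ/h
Sensible, feed 54.4→25 °C: -5340.5 kJ/h
Outlet flows (mol/h): A 661.5, B 388.5
Sensible, products 25→221 °C: 35832 kJ/h
Q = ΔH = 38222 kJ/h = 10.617 kW
Heat supplied = 10.617 kJ/s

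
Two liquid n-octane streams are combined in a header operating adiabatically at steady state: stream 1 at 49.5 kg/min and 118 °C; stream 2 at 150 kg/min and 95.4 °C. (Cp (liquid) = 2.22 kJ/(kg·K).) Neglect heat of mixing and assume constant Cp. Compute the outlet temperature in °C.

No heat crosses the boundary, so H_out = H_in.
T_out = Σ ṁᵢCp,ᵢTᵢ / Σ ṁᵢCp,ᵢ
      = 44735 / 442.89 = 101.01 °C

T_out = 101 °C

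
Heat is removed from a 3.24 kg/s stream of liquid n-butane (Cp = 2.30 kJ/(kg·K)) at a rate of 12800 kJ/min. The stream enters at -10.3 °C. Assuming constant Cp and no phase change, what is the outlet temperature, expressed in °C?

Q = 12800 kJ/min = 213.33 kJ/s
ΔT = Q/(ṁ·Cp) = 213.33/(3.24×2.30) = 28.628 K
T_out = -10.3 − 28.628 = -38.928 °C

T_out = -38.9 °C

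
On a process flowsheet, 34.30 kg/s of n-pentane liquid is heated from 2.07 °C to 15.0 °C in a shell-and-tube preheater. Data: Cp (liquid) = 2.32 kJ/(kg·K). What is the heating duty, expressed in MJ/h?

Q = 3700 MJ/h

Q = ṁ·Cp·ΔT = 34.30 × 2.32 × (15.0 − 2.07) = 1028.9 kJ/s
Heating duty = 3704.1 MJ/h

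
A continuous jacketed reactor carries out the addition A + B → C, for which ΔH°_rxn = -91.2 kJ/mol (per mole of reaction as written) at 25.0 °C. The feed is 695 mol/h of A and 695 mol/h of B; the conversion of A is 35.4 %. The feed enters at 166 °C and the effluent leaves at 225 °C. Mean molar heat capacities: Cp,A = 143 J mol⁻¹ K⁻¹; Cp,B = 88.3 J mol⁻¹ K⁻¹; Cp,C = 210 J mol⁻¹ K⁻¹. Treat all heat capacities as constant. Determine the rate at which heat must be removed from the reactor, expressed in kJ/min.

Q_out = 233 kJ/min

Extent of reaction ξ = 0.354 × 695 = 246.03 mol/h
Reaction term: ξ·ΔH°_rxn = 246.03 × -91.2 = -22438 kJ/h
Sensible, feed 166→25 °C: -22666 kJ/h
Outlet flows (mol/h): A 448.97, B 448.97, C 246.03
Sensible, products 25→225 °C: 31103 kJ/h
Q = ΔH = -14002 kJ/h = -3.8893 kW
Heat removed = 233.36 kJ/min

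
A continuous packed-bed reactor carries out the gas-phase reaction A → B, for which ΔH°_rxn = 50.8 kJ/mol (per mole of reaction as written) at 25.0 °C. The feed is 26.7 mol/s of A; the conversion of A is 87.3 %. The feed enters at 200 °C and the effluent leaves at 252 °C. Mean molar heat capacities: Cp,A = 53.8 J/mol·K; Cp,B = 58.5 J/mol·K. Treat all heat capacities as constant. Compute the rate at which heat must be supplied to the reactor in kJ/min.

Extent of reaction ξ = 0.873 × 26.7 = 23.309 mol/s
Reaction term: ξ·ΔH°_rxn = 23.309 × 50.8 = 1184.1 kJ/s
Sensible, feed 200→25 °C: -251.38 kJ/s
Outlet flows (mol/s): A 3.3909, B 23.309
Sensible, products 25→252 °C: 350.94 kJ/s
Q = ΔH = 1283.7 kJ/s = 1283.7 kW
Heat supplied = 77020 kJ/min

Q_in = 77000 kJ/min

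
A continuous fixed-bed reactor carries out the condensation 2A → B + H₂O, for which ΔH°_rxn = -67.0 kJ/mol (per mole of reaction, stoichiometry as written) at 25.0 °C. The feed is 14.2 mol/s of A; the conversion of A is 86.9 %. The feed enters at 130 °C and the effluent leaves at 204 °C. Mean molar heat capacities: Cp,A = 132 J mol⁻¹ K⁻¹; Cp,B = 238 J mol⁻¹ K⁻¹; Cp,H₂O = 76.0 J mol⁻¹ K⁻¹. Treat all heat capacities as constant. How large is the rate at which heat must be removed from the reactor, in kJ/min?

Extent of reaction ξ = 0.869 × 14.2 / 2 = 6.1699 mol/s
Reaction term: ξ·ΔH°_rxn = 6.1699 × -67.0 = -413.38 kJ/s
Sensible, feed 130→25 °C: -196.81 kJ/s
Outlet flows (mol/s): A 1.8602, B 6.1699, H₂O 6.1699
Sensible, products 25→204 °C: 390.74 kJ/s
Q = ΔH = -219.46 kJ/s = -219.46 kW
Heat removed = 13167 kJ/min

Q_out = 13200 kJ/min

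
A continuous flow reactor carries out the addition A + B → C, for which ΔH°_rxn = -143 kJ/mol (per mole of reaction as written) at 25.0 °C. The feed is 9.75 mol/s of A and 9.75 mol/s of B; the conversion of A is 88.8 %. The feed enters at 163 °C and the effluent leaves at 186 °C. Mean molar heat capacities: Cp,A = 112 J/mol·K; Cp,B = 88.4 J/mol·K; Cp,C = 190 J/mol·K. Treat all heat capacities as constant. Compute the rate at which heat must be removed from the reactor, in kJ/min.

Extent of reaction ξ = 0.888 × 9.75 = 8.658 mol/s
Reaction term: ξ·ΔH°_rxn = 8.658 × -143 = -1238.1 kJ/s
Sensible, feed 163→25 °C: -269.64 kJ/s
Outlet flows (mol/s): A 1.092, B 1.092, C 8.658
Sensible, products 25→186 °C: 300.08 kJ/s
Q = ΔH = -1207.7 kJ/s = -1207.7 kW
Heat removed = 72459 kJ/min

Q_out = 72500 kJ/min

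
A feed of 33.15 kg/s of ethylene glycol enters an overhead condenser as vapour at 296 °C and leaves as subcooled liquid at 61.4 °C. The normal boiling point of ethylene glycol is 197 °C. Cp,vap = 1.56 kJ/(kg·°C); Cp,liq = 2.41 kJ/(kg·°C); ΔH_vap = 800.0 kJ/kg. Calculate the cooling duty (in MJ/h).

vapour 296→197 °C: -154.44 kJ/kg
condensation at 197 °C: -800 kJ/kg
liquid 197→61.4 °C: -326.8 kJ/kg
Δh = -154.44 + -800 + -326.8 = -1281.2 kJ/kg
Q = ṁ·Δh = 33.15 kg/s × -1281.2 kJ/kg = -42473 kJ/s
|Q| = 42473 kW = 152900 MJ/h

Q_c = 153000 MJ/h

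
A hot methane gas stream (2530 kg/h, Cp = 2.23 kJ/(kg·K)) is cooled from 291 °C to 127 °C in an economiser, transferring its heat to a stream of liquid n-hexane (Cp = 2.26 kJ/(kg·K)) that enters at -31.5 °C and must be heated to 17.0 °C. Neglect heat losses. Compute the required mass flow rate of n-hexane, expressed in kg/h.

Heat released by hot stream: Q = 2530 × 2.23 × (291 − 127) = 925270 kJ/h
Energy balance on cold side (adiabatic exchanger): Q = ṁ_c·Cp_c·(T_c,out − T_c,in)
ṁ_c = 925270 / [2.26 × (17.0 − -31.5)] = 8441.5 kg/h

ṁ_c = 8440 kg/h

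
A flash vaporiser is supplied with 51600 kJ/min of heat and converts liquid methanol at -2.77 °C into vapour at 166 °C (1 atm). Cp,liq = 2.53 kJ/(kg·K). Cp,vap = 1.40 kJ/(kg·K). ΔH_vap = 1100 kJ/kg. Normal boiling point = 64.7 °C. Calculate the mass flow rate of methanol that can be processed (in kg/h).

ṁ = 2190 kg/h

Δh = 2.53×(64.7−-2.77) + 1100 + 1.40×(166−64.7) = 1412.5 kJ/kg
Q = 51600 kJ/min = 860 kJ/s = 3.096e+06 kJ/h
ṁ = Q/Δh = 3.096e+06 / 1412.5 = 2191.8 kg/h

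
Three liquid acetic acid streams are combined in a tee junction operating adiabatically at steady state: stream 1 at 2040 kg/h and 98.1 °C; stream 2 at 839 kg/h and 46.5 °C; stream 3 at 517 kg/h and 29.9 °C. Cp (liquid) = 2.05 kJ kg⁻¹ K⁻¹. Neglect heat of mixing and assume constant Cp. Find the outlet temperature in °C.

Adiabatic, steady state ⇒ Σ ṁᵢCp,ᵢ(T_out − Tᵢ) = 0
T_out = Σ ṁᵢCp,ᵢTᵢ / Σ ṁᵢCp,ᵢ
      = 521920 / 6961.8 = 74.969 °C

T_out = 75.0 °C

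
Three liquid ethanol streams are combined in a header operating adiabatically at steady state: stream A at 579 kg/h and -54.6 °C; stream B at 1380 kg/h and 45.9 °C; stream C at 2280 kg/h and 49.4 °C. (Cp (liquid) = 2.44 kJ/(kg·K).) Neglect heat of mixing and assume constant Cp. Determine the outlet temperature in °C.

Adiabatic, steady state ⇒ Σ ṁᵢCp,ᵢ(T_out − Tᵢ) = 0
Σ ṁᵢCp,ᵢTᵢ = 579×2.44×-54.6 + 1380×2.44×45.9 + 2280×2.44×49.4 = 352240
Σ ṁᵢCp,ᵢ = 579×2.44 + 1380×2.44 + 2280×2.44 = 10343
T_out = 352240 / 10343 = 34.055 °C

T_out = 34.1 °C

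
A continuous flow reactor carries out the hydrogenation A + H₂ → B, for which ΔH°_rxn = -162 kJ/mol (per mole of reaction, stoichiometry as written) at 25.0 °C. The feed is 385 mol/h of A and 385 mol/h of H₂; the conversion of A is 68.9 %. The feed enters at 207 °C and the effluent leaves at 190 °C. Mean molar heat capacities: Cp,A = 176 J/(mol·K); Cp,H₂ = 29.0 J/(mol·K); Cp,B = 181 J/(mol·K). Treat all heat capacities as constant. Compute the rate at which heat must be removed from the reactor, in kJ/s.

Q_out = 12.6 kJ/s

Extent of reaction ξ = 0.689 × 385 = 265.26 mol/h
Reaction term: ξ·ΔH°_rxn = 265.26 × -162 = -42973 kJ/h
Sensible, feed 207→25 °C: -14364 kJ/h
Outlet flows (mol/h): A 119.74, H₂ 119.74, B 265.26
Sensible, products 25→190 °C: 11972 kJ/h
Q = ΔH = -45365 kJ/h = -12.601 kW
Heat removed = 12.601 kJ/s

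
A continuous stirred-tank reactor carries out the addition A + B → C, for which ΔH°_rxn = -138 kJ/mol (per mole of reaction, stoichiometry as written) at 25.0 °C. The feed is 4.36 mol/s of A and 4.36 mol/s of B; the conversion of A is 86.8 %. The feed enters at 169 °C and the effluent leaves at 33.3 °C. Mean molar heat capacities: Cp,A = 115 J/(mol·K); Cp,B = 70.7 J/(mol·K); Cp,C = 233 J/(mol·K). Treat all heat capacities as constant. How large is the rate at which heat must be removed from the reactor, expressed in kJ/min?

Q_out = 37800 kJ/min

Extent of reaction ξ = 0.868 × 4.36 = 3.7845 mol/s
Reaction term: ξ·ΔH°_rxn = 3.7845 × -138 = -522.26 kJ/s
Sensible, feed 169→25 °C: -116.59 kJ/s
Outlet flows (mol/s): A 0.57552, B 0.57552, C 3.7845
Sensible, products 25→33.3 °C: 8.2059 kJ/s
Q = ΔH = -630.64 kJ/s = -630.64 kW
Heat removed = 37839 kJ/min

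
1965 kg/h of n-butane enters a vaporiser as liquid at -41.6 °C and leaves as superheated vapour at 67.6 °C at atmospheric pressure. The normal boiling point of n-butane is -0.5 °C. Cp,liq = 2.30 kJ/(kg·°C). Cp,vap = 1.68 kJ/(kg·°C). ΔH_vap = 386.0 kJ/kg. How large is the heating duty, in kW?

liquid -41.6→-0.5 °C: 94.53 kJ/kg
vaporisation at -0.5 °C: 386 kJ/kg
vapour -0.5→67.6 °C: 114.41 kJ/kg
Δh = 94.53 + 386 + 114.41 = 594.94 kJ/kg
Q = ṁ·Δh = 1965 kg/h × 594.94 kJ/kg = 1.1691e+06 kJ/h
|Q| = 324.74 kW

Q = 325 kW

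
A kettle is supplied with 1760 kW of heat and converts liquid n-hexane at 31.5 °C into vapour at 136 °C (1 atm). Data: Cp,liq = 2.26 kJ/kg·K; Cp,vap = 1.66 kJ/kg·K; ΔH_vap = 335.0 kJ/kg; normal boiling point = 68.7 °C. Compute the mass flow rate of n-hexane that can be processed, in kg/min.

ṁ = 199 kg/min

Δh = 2.26×(68.7−31.5) + 335.0 + 1.66×(136−68.7) = 530.79 kJ/kg
Q = 1760 kW = 1760 kJ/s = 105600 kJ/min
ṁ = Q/Δh = 105600 / 530.79 = 198.95 kg/min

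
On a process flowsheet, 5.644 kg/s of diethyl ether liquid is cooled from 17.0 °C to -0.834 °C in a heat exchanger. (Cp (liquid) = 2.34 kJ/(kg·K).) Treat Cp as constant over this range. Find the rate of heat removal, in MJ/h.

Q = ṁ·Cp·ΔT = 5.644 × 2.34 × (-0.834 − 17.0) = -235.53 kJ/s
Cooling duty = 847.92 MJ/h

Q_c = 848 MJ/h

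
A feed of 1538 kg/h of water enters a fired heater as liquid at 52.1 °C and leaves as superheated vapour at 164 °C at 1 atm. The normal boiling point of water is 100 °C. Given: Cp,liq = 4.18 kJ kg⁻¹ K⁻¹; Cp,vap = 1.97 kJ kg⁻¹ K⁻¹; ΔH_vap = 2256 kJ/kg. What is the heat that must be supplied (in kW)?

Q = 1100 kW

liquid 52.1→100 °C: 200.22 kJ/kg
vaporisation at 100 °C: 2256 kJ/kg
vapour 100→164 °C: 126.08 kJ/kg
Δh = 200.22 + 2256 + 126.08 = 2582.3 kJ/kg
Q = ṁ·Δh = 1538 kg/h × 2582.3 kJ/kg = 3.9716e+06 kJ/h
|Q| = 1103.2 kW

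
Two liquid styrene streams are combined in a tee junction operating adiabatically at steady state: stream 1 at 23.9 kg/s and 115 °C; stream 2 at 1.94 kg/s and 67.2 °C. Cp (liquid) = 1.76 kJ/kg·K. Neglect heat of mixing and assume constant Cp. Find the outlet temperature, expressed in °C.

Adiabatic, steady state ⇒ Σ ṁᵢCp,ᵢ(T_out − Tᵢ) = 0
T_out = Σ ṁᵢCp,ᵢTᵢ / Σ ṁᵢCp,ᵢ
      = 5066.8 / 45.478 = 111.41 °C

T_out = 111 °C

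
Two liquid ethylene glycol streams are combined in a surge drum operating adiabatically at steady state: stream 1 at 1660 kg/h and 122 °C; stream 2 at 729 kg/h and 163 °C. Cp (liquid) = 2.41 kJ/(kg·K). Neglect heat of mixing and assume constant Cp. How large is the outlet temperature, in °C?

No heat crosses the boundary, so H_out = H_in.
Σ ṁᵢCp,ᵢTᵢ = 1660×2.41×122 + 729×2.41×163 = 774450
Σ ṁᵢCp,ᵢ = 1660×2.41 + 729×2.41 = 5757.5
T_out = 774450 / 5757.5 = 134.51 °C

T_out = 135 °C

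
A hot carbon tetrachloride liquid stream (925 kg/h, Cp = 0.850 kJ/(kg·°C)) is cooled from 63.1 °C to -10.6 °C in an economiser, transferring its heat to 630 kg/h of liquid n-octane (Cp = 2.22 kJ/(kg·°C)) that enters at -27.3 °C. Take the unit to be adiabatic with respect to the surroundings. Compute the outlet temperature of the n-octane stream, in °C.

Heat released by hot stream: Q = 925 × 0.850 × (63.1 − -10.6) = 57947 kJ/h
Energy balance on cold side (adiabatic exchanger): Q = ṁ_c·Cp_c·(T_c,out − T_c,in)
T_c,out = -27.3 + 57947/(630 × 2.22) = 14.132 °C

T_c,out = 14.1 °C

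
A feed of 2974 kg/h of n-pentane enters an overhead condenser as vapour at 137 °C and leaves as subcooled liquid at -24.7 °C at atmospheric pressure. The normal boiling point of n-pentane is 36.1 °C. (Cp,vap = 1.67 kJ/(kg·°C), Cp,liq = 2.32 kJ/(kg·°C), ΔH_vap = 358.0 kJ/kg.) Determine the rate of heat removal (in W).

vapour 137→36.1 °C: -168.5 kJ/kg
condensation at 36.1 °C: -358 kJ/kg
liquid 36.1→-24.7 °C: -141.06 kJ/kg
Δh = -168.5 + -358 + -141.06 = -667.56 kJ/kg
Q = ṁ·Δh = 2974 kg/h × -667.56 kJ/kg = -1.9853e+06 kJ/h
|Q| = 551.48 kW = 551480 W

Q_c = 551000 W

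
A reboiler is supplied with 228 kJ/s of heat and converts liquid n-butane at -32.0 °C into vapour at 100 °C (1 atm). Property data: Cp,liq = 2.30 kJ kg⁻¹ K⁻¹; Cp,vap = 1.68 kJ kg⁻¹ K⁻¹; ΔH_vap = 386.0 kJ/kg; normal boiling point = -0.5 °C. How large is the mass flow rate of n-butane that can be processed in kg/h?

ṁ = 1310 kg/h

Δh = 2.30×(-0.5−-32.0) + 386.0 + 1.68×(100−-0.5) = 627.29 kJ/kg
Q = 228 kJ/s = 228 kJ/s = 820800 kJ/h
ṁ = Q/Δh = 820800 / 627.29 = 1308.5 kg/h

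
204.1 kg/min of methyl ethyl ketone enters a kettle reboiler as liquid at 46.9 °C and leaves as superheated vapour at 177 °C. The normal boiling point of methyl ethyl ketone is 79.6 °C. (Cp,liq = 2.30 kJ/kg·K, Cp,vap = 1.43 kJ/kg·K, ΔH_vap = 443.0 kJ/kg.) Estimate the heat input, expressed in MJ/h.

Q = 8050 MJ/h

liquid 46.9→79.6 °C: 75.21 kJ/kg
vaporisation at 79.6 °C: 443 kJ/kg
vapour 79.6→177 °C: 139.28 kJ/kg
Δh = 75.21 + 443 + 139.28 = 657.49 kJ/kg
Q = ṁ·Δh = 204.1 kg/min × 657.49 kJ/kg = 134190 kJ/min
|Q| = 2236.6 kW = 8051.6 MJ/h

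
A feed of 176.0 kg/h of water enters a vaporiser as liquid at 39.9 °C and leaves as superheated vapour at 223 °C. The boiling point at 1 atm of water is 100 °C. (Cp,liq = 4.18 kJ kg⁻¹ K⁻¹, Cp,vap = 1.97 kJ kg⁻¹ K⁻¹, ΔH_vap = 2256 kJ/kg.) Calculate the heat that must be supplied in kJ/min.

Q = 8070 kJ/min

liquid 39.9→100 °C: 251.22 kJ/kg
vaporisation at 100 °C: 2256 kJ/kg
vapour 100→223 °C: 242.31 kJ/kg
Δh = 251.22 + 2256 + 242.31 = 2749.5 kJ/kg
Q = ṁ·Δh = 176.0 kg/h × 2749.5 kJ/kg = 483920 kJ/h
|Q| = 134.42 kW = 8065.3 kJ/min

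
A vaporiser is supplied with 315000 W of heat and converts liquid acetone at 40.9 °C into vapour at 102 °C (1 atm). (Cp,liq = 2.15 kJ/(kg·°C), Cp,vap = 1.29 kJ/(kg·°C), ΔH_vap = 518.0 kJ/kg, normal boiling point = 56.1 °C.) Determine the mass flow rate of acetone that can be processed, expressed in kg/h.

ṁ = 1860 kg/h

Δh = 2.15×(56.1−40.9) + 518.0 + 1.29×(102−56.1) = 609.89 kJ/kg
Q = 315000 W = 315 kJ/s = 1.134e+06 kJ/h
ṁ = Q/Δh = 1.134e+06 / 609.89 = 1859.3 kg/h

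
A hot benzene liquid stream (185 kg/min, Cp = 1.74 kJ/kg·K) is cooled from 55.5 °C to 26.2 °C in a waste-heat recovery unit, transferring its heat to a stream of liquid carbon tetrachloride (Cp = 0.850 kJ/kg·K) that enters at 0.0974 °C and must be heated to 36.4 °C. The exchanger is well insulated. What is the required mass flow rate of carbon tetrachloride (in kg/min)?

ṁ_c = 306 kg/min

Heat released by hot stream: Q = 185 × 1.74 × (55.5 − 26.2) = 9431.7 kJ/min
Energy balance on cold side (adiabatic exchanger): Q = ṁ_c·Cp_c·(T_c,out − T_c,in)
ṁ_c = 9431.7 / [0.850 × (36.4 − 0.0974)] = 305.66 kg/min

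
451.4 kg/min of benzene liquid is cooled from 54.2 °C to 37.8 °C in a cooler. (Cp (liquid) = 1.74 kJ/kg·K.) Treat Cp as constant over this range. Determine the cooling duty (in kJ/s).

Q_c = 215 kJ/s

Q = ṁ·Cp·ΔT = 451.4 × 1.74 × (37.8 − 54.2) = -12881 kJ/min
Converting: 12881 / 60 s = 214.69 kW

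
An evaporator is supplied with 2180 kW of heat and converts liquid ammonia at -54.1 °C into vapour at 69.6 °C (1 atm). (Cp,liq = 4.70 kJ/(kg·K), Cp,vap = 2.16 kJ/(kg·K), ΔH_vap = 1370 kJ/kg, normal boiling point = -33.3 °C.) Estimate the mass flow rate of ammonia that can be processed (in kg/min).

ṁ = 77.4 kg/min

Δh = 4.70×(-33.3−-54.1) + 1370 + 2.16×(69.6−-33.3) = 1690 kJ/kg
Q = 2180 kW = 2180 kJ/s = 130800 kJ/min
ṁ = Q/Δh = 130800 / 1690 = 77.395 kg/min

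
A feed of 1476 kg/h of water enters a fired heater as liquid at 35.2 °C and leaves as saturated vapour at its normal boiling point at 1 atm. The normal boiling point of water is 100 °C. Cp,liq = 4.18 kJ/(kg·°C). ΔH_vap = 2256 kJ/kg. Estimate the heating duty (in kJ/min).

Q = 62200 kJ/min

liquid 35.2→100 °C: 270.86 kJ/kg
vaporisation at 100 °C: 2256 kJ/kg
Δh = 270.86 + 2256 = 2526.9 kJ/kg
Q = ṁ·Δh = 1476 kg/h × 2526.9 kJ/kg = 3.7297e+06 kJ/h
|Q| = 1036 kW = 62161 kJ/min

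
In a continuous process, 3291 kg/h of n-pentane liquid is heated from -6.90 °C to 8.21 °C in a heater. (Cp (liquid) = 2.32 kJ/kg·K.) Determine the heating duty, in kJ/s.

Q = ṁ·Cp·ΔT = 3291 × 2.32 × (8.21 − -6.90) = 115370 kJ/h
Converting: 115370 / 3600 s = 32.046 kW

Q = 32.0 kJ/s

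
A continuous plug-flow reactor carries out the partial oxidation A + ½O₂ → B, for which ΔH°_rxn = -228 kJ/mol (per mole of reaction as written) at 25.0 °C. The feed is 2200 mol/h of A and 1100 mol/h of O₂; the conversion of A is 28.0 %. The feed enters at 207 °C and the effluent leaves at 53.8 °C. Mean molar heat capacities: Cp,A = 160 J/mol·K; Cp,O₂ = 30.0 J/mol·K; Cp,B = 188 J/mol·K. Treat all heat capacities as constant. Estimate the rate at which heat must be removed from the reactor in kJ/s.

Q_out = 55.3 kJ/s

Extent of reaction ξ = 0.280 × 2200 = 616 mol/h
Reaction term: ξ·ΔH°_rxn = 616 × -228 = -140450 kJ/h
Sensible, feed 207→25 °C: -70070 kJ/h
Outlet flows (mol/h): A 1584, O₂ 792, B 616
Sensible, products 25→53.8 °C: 11319 kJ/h
Q = ΔH = -199200 kJ/h = -55.333 kW
Heat removed = 55.333 kJ/s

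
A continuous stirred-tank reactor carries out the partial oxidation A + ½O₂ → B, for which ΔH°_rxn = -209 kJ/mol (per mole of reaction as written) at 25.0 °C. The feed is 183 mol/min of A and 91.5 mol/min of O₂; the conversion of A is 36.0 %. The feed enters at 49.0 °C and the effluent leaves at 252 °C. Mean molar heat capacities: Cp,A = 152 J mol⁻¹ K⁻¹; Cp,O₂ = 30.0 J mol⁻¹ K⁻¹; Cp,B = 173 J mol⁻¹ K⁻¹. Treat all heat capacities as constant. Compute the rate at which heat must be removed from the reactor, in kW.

Q_out = 125 kW

Extent of reaction ξ = 0.360 × 183 = 65.88 mol/min
Reaction term: ξ·ΔH°_rxn = 65.88 × -209 = -13769 kJ/min
Sensible, feed 49.0→25 °C: -733.46 kJ/min
Outlet flows (mol/min): A 117.12, O₂ 58.56, B 65.88
Sensible, products 25→252 °C: 7027.1 kJ/min
Q = ΔH = -7475.3 kJ/min = -124.59 kW
Heat removed = 124.59 kW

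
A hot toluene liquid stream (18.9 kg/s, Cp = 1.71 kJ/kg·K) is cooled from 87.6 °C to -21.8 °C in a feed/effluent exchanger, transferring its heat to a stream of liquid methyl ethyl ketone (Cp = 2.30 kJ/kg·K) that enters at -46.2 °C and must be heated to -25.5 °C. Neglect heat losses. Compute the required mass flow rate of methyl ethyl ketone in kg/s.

Heat released by hot stream: Q = 18.9 × 1.71 × (87.6 − -21.8) = 3535.7 kJ/s
Energy balance on cold side (adiabatic exchanger): Q = ṁ_c·Cp_c·(T_c,out − T_c,in)
ṁ_c = 3535.7 / [2.30 × (-25.5 − -46.2)] = 74.264 kg/s

ṁ_c = 74.3 kg/s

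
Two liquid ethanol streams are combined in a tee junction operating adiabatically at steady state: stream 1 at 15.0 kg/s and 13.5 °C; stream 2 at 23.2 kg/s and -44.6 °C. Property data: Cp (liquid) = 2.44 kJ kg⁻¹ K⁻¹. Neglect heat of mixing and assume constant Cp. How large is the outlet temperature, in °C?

T_out = -21.8 °C

No heat crosses the boundary, so H_out = H_in.
Σ ṁᵢCp,ᵢTᵢ = 15.0×2.44×13.5 + 23.2×2.44×-44.6 = -2030.6
Σ ṁᵢCp,ᵢ = 15.0×2.44 + 23.2×2.44 = 93.208
T_out = -2030.6 / 93.208 = -21.786 °C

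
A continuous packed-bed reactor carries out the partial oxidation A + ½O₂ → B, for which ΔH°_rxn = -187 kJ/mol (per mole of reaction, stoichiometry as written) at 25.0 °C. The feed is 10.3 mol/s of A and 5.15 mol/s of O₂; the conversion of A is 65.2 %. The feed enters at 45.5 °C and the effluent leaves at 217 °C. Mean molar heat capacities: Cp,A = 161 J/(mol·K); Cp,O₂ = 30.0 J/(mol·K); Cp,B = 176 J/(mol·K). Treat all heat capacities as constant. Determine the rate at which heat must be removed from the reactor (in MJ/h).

Q_out = 3400 MJ/h

Extent of reaction ξ = 0.652 × 10.3 = 6.7156 mol/s
Reaction term: ξ·ΔH°_rxn = 6.7156 × -187 = -1255.8 kJ/s
Sensible, feed 45.5→25 °C: -37.162 kJ/s
Outlet flows (mol/s): A 3.5844, O₂ 1.7922, B 6.7156
Sensible, products 25→217 °C: 348.06 kJ/s
Q = ΔH = -944.92 kJ/s = -944.92 kW
Heat removed = 3401.7 MJ/h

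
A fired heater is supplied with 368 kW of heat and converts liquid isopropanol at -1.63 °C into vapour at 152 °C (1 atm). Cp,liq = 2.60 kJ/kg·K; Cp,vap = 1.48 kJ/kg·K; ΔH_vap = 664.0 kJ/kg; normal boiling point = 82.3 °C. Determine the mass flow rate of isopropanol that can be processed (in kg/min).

ṁ = 22.4 kg/min

Δh = 2.60×(82.3−-1.63) + 664.0 + 1.48×(152−82.3) = 985.37 kJ/kg
Q = 368 kW = 368 kJ/s = 22080 kJ/min
ṁ = Q/Δh = 22080 / 985.37 = 22.408 kg/min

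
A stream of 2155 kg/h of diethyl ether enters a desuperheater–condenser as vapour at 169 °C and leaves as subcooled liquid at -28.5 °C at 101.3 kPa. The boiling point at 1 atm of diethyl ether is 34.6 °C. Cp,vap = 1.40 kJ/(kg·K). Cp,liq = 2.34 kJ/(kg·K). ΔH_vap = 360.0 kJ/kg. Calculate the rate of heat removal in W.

Q_c = 417000 W

vapour 169→34.6 °C: -188.16 kJ/kg
condensation at 34.6 °C: -360 kJ/kg
liquid 34.6→-28.5 °C: -147.65 kJ/kg
Δh = -188.16 + -360 + -147.65 = -695.81 kJ/kg
Q = ṁ·Δh = 2155 kg/h × -695.81 kJ/kg = -1.4995e+06 kJ/h
|Q| = 416.52 kW = 416520 W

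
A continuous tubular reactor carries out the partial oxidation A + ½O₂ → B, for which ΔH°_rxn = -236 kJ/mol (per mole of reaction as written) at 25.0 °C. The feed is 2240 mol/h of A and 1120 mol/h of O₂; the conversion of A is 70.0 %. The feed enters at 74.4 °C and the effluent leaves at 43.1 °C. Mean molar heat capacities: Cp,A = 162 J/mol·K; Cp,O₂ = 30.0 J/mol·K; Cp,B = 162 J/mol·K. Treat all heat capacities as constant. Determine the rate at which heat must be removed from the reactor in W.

Q_out = 106000 W

Extent of reaction ξ = 0.700 × 2240 = 1568 mol/h
Reaction term: ξ·ΔH°_rxn = 1568 × -236 = -370050 kJ/h
Sensible, feed 74.4→25 °C: -19586 kJ/h
Outlet flows (mol/h): A 672, O₂ 336, B 1568
Sensible, products 25→43.1 °C: 6750.6 kJ/h
Q = ΔH = -382880 kJ/h = -106.36 kW
Heat removed = 106360 W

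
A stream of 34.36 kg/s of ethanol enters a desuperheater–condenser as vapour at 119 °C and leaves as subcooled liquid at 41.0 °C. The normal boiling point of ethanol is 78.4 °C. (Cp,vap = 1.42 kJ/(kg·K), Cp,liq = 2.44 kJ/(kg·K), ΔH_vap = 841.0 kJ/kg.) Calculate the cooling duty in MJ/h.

Q_c = 122000 MJ/h

vapour 119→78.4 °C: -57.652 kJ/kg
condensation at 78.4 °C: -841 kJ/kg
liquid 78.4→41.0 °C: -91.256 kJ/kg
Δh = -57.652 + -841 + -91.256 = -989.91 kJ/kg
Q = ṁ·Δh = 34.36 kg/s × -989.91 kJ/kg = -34013 kJ/s
|Q| = 34013 kW = 122450 MJ/h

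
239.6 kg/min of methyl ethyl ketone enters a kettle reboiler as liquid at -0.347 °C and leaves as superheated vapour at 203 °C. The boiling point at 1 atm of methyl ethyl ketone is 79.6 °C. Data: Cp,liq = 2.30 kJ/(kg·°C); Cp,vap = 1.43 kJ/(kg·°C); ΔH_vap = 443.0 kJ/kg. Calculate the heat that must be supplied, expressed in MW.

Q = 3.21 MW

liquid -0.347→79.6 °C: 183.88 kJ/kg
vaporisation at 79.6 °C: 443 kJ/kg
vapour 79.6→203 °C: 176.46 kJ/kg
Δh = 183.88 + 443 + 176.46 = 803.34 kJ/kg
Q = ṁ·Δh = 239.6 kg/min × 803.34 kJ/kg = 192480 kJ/min
|Q| = 3208 kW = 3.208 MW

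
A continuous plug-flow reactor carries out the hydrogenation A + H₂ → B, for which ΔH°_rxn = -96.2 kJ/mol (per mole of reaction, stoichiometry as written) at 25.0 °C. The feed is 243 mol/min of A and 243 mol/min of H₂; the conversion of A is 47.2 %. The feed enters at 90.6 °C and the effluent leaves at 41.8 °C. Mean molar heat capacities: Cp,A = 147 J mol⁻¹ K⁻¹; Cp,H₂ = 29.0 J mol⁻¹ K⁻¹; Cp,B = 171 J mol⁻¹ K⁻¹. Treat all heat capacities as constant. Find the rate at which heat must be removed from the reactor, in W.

Extent of reaction ξ = 0.472 × 243 = 114.7 mol/min
Reaction term: ξ·ΔH°_rxn = 114.7 × -96.2 = -11034 kJ/min
Sensible, feed 90.6→25 °C: -2805.6 kJ/min
Outlet flows (mol/min): A 128.3, H₂ 128.3, B 114.7
Sensible, products 25→41.8 °C: 708.87 kJ/min
Q = ΔH = -13130 kJ/min = -218.84 kW
Heat removed = 218840 W

Q_out = 219000 W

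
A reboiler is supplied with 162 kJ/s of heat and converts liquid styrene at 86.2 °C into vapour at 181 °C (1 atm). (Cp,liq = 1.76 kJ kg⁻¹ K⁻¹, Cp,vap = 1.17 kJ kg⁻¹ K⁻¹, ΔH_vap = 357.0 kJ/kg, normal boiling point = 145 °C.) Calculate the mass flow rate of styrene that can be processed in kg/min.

Δh = 1.76×(145−86.2) + 357.0 + 1.17×(181−145) = 502.61 kJ/kg
Q = 162 kJ/s = 162 kJ/s = 9720 kJ/min
ṁ = Q/Δh = 9720 / 502.61 = 19.339 kg/min

ṁ = 19.3 kg/min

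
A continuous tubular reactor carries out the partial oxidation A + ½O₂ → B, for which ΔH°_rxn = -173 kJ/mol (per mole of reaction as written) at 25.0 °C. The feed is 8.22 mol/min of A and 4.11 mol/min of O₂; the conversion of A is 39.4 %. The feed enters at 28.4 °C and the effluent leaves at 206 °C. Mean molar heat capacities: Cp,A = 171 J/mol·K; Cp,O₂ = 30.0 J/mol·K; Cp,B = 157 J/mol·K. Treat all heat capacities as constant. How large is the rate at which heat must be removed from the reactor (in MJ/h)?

Q_out = 18.3 MJ/h

Extent of reaction ξ = 0.394 × 8.22 = 3.2387 mol/min
Reaction term: ξ·ΔH°_rxn = 3.2387 × -173 = -560.29 kJ/min
Sensible, feed 28.4→25 °C: -5.1983 kJ/min
Outlet flows (mol/min): A 4.9813, O₂ 2.4907, B 3.2387
Sensible, products 25→206 °C: 259.73 kJ/min
Q = ΔH = -305.76 kJ/min = -5.0959 kW
Heat removed = 18.345 MJ/h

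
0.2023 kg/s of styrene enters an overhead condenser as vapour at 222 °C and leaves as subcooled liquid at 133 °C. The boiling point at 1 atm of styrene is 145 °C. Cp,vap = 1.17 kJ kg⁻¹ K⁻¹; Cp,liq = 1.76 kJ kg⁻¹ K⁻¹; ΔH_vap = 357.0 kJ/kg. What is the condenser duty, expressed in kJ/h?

Q_c = 341000 kJ/h

vapour 222→145 °C: -90.09 kJ/kg
condensation at 145 °C: -357 kJ/kg
liquid 145→133 °C: -21.12 kJ/kg
Δh = -90.09 + -357 + -21.12 = -468.21 kJ/kg
Q = ṁ·Δh = 0.2023 kg/s × -468.21 kJ/kg = -94.719 kJ/s
|Q| = 94.719 kW = 340990 kJ/h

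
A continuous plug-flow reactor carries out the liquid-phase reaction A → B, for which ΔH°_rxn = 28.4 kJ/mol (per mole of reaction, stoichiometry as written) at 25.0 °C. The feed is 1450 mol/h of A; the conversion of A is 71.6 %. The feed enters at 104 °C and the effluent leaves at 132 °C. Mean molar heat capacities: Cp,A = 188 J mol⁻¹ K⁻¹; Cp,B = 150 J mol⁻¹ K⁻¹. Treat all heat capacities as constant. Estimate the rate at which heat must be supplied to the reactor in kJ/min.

Q_in = 548 kJ/min

Extent of reaction ξ = 0.716 × 1450 = 1038.2 mol/h
Reaction term: ξ·ΔH°_rxn = 1038.2 × 28.4 = 29485 kJ/h
Sensible, feed 104→25 °C: -21535 kJ/h
Outlet flows (mol/h): A 411.8, B 1038.2
Sensible, products 25→132 °C: 24947 kJ/h
Q = ΔH = 32896 kJ/h = 9.1379 kW
Heat supplied = 548.27 kJ/min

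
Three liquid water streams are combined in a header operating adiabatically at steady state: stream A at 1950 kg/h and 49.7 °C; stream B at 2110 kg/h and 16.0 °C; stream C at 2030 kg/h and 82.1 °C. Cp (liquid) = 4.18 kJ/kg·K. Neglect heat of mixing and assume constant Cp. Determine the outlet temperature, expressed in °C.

No heat crosses the boundary, so H_out = H_in.
Σ ṁᵢCp,ᵢTᵢ = 1950×4.18×49.7 + 2110×4.18×16.0 + 2030×4.18×82.1 = 1.2429e+06
Σ ṁᵢCp,ᵢ = 1950×4.18 + 2110×4.18 + 2030×4.18 = 25456
T_out = 1.2429e+06 / 25456 = 48.824 °C

T_out = 48.8 °C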